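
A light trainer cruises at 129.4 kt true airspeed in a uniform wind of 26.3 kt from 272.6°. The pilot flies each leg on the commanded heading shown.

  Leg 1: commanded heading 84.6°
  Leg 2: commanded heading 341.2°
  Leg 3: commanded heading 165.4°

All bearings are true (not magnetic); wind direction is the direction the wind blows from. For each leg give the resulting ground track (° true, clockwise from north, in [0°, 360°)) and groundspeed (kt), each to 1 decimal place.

Leg 1: heading 84.6°; drift +1.3° → track 85.9°, groundspeed 155.5 kt
Leg 2: heading 341.2°; drift +11.6° → track 352.8°, groundspeed 122.3 kt
Leg 3: heading 165.4°; drift -10.4° → track 155.0°, groundspeed 139.5 kt

Leg 1: track=85.9°, groundspeed=155.5 kt
Leg 2: track=352.8°, groundspeed=122.3 kt
Leg 3: track=155.0°, groundspeed=139.5 kt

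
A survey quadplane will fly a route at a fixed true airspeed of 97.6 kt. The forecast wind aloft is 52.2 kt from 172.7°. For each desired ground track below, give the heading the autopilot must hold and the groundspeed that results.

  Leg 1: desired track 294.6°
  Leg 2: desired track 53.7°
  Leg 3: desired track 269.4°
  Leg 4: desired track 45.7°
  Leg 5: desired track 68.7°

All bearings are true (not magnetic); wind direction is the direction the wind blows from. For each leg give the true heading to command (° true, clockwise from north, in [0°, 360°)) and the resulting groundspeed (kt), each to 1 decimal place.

Leg 1: desired track 294.6°; wind correction -27.0° → command heading 267.6°, groundspeed 114.5 kt
Leg 2: desired track 53.7°; wind correction +27.9° → command heading 81.6°, groundspeed 111.6 kt
Leg 3: desired track 269.4°; wind correction -32.1° → command heading 237.3°, groundspeed 88.8 kt
Leg 4: desired track 45.7°; wind correction +25.3° → command heading 71.0°, groundspeed 119.7 kt
Leg 5: desired track 68.7°; wind correction +31.3° → command heading 100.0°, groundspeed 96.1 kt

Leg 1: heading=267.6°, groundspeed=114.5 kt
Leg 2: heading=81.6°, groundspeed=111.6 kt
Leg 3: heading=237.3°, groundspeed=88.8 kt
Leg 4: heading=71.0°, groundspeed=119.7 kt
Leg 5: heading=100.0°, groundspeed=96.1 kt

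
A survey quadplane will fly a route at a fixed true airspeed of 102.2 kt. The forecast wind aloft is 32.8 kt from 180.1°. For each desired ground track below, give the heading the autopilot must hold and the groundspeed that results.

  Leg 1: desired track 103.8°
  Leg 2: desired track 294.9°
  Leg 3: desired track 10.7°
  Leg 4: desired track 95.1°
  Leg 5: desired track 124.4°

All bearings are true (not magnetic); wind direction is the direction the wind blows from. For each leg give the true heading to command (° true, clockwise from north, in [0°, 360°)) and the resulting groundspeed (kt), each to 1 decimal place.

Leg 1: heading=122.0°, groundspeed=89.3 kt
Leg 2: heading=278.0°, groundspeed=111.5 kt
Leg 3: heading=14.1°, groundspeed=134.3 kt
Leg 4: heading=113.7°, groundspeed=94.0 kt
Leg 5: heading=139.8°, groundspeed=80.1 kt

Leg 1: desired track 103.8°; wind correction +18.2° → command heading 122.0°, groundspeed 89.3 kt
Leg 2: desired track 294.9°; wind correction -16.9° → command heading 278.0°, groundspeed 111.5 kt
Leg 3: desired track 10.7°; wind correction +3.4° → command heading 14.1°, groundspeed 134.3 kt
Leg 4: desired track 95.1°; wind correction +18.6° → command heading 113.7°, groundspeed 94.0 kt
Leg 5: desired track 124.4°; wind correction +15.4° → command heading 139.8°, groundspeed 80.1 kt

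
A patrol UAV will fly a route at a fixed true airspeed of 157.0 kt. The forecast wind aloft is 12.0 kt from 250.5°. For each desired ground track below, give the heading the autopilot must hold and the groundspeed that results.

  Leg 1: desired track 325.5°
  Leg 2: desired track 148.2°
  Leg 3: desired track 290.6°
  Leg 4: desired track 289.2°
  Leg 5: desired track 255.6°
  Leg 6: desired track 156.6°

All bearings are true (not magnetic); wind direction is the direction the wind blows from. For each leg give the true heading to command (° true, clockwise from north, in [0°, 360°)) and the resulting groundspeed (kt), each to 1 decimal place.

Leg 1: desired track 325.5°; wind correction -4.2° → command heading 321.3°, groundspeed 153.5 kt
Leg 2: desired track 148.2°; wind correction +4.3° → command heading 152.5°, groundspeed 159.1 kt
Leg 3: desired track 290.6°; wind correction -2.8° → command heading 287.8°, groundspeed 147.6 kt
Leg 4: desired track 289.2°; wind correction -2.7° → command heading 286.5°, groundspeed 147.5 kt
Leg 5: desired track 255.6°; wind correction -0.4° → command heading 255.2°, groundspeed 145.0 kt
Leg 6: desired track 156.6°; wind correction +4.4° → command heading 161.0°, groundspeed 157.4 kt

Leg 1: heading=321.3°, groundspeed=153.5 kt
Leg 2: heading=152.5°, groundspeed=159.1 kt
Leg 3: heading=287.8°, groundspeed=147.6 kt
Leg 4: heading=286.5°, groundspeed=147.5 kt
Leg 5: heading=255.2°, groundspeed=145.0 kt
Leg 6: heading=161.0°, groundspeed=157.4 kt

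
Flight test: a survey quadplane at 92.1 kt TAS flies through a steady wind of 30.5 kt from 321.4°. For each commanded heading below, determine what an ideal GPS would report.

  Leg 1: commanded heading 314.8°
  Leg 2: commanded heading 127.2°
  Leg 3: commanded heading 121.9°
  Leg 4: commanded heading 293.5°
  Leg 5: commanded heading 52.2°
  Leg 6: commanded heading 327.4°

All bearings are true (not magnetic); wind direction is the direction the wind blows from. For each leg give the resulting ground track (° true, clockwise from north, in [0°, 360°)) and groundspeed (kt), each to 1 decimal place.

Leg 1: heading 314.8°; drift -3.2° → track 311.6°, groundspeed 61.9 kt
Leg 2: heading 127.2°; drift +3.5° → track 130.7°, groundspeed 121.9 kt
Leg 3: heading 121.9°; drift +4.8° → track 126.7°, groundspeed 121.3 kt
Leg 4: heading 293.5°; drift -12.4° → track 281.1°, groundspeed 66.7 kt
Leg 5: heading 52.2°; drift +18.2° → track 70.4°, groundspeed 97.4 kt
Leg 6: heading 327.4°; drift +3.0° → track 330.4°, groundspeed 61.8 kt

Leg 1: track=311.6°, groundspeed=61.9 kt
Leg 2: track=130.7°, groundspeed=121.9 kt
Leg 3: track=126.7°, groundspeed=121.3 kt
Leg 4: track=281.1°, groundspeed=66.7 kt
Leg 5: track=70.4°, groundspeed=97.4 kt
Leg 6: track=330.4°, groundspeed=61.8 kt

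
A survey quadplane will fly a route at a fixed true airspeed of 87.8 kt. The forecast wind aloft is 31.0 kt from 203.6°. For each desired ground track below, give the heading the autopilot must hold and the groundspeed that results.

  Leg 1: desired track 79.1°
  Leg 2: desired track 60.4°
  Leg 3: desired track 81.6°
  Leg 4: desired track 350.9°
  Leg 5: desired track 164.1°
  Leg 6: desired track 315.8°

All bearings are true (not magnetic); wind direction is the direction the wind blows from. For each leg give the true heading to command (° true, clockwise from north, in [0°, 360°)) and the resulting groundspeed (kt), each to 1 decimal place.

Leg 1: heading=96.0°, groundspeed=101.6 kt
Leg 2: heading=72.6°, groundspeed=110.6 kt
Leg 3: heading=99.0°, groundspeed=100.2 kt
Leg 4: heading=339.9°, groundspeed=112.3 kt
Leg 5: heading=177.1°, groundspeed=61.6 kt
Leg 6: heading=296.7°, groundspeed=94.7 kt

Leg 1: desired track 79.1°; wind correction +16.9° → command heading 96.0°, groundspeed 101.6 kt
Leg 2: desired track 60.4°; wind correction +12.2° → command heading 72.6°, groundspeed 110.6 kt
Leg 3: desired track 81.6°; wind correction +17.4° → command heading 99.0°, groundspeed 100.2 kt
Leg 4: desired track 350.9°; wind correction -11.0° → command heading 339.9°, groundspeed 112.3 kt
Leg 5: desired track 164.1°; wind correction +13.0° → command heading 177.1°, groundspeed 61.6 kt
Leg 6: desired track 315.8°; wind correction -19.1° → command heading 296.7°, groundspeed 94.7 kt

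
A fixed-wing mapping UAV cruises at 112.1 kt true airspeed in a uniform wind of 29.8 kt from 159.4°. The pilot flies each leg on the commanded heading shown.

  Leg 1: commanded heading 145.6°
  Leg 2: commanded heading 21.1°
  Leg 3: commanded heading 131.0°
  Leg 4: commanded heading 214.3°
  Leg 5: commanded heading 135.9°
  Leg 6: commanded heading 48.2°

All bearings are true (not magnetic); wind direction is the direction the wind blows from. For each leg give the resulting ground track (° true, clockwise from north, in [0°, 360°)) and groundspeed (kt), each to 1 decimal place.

Leg 1: track=140.7°, groundspeed=83.5 kt
Leg 2: track=12.7°, groundspeed=135.8 kt
Leg 3: track=121.6°, groundspeed=87.0 kt
Leg 4: track=228.7°, groundspeed=98.0 kt
Leg 5: track=127.9°, groundspeed=85.6 kt
Leg 6: track=35.5°, groundspeed=126.0 kt

Leg 1: heading 145.6°; drift -4.9° → track 140.7°, groundspeed 83.5 kt
Leg 2: heading 21.1°; drift -8.4° → track 12.7°, groundspeed 135.8 kt
Leg 3: heading 131.0°; drift -9.4° → track 121.6°, groundspeed 87.0 kt
Leg 4: heading 214.3°; drift +14.4° → track 228.7°, groundspeed 98.0 kt
Leg 5: heading 135.9°; drift -8.0° → track 127.9°, groundspeed 85.6 kt
Leg 6: heading 48.2°; drift -12.7° → track 35.5°, groundspeed 126.0 kt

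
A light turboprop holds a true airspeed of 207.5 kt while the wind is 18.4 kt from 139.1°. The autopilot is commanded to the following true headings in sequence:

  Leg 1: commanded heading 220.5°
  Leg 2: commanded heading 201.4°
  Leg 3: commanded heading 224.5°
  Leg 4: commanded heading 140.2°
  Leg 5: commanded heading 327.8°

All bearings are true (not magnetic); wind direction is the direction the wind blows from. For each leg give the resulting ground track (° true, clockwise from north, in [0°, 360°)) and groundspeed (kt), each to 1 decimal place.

Leg 1: heading 220.5°; drift +5.1° → track 225.6°, groundspeed 205.6 kt
Leg 2: heading 201.4°; drift +4.7° → track 206.1°, groundspeed 199.6 kt
Leg 3: heading 224.5°; drift +5.1° → track 229.6°, groundspeed 206.8 kt
Leg 4: heading 140.2°; drift +0.1° → track 140.3°, groundspeed 189.1 kt
Leg 5: heading 327.8°; drift -0.7° → track 327.1°, groundspeed 225.7 kt

Leg 1: track=225.6°, groundspeed=205.6 kt
Leg 2: track=206.1°, groundspeed=199.6 kt
Leg 3: track=229.6°, groundspeed=206.8 kt
Leg 4: track=140.3°, groundspeed=189.1 kt
Leg 5: track=327.1°, groundspeed=225.7 kt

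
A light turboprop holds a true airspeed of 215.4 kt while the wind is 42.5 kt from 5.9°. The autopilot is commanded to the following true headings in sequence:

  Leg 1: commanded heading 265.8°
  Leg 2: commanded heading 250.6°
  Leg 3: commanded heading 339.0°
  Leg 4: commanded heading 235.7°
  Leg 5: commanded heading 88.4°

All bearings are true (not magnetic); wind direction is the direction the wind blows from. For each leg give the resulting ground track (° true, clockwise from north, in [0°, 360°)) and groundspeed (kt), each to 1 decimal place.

Leg 1: track=255.2°, groundspeed=226.7 kt
Leg 2: track=241.3°, groundspeed=236.7 kt
Leg 3: track=332.8°, groundspeed=178.5 kt
Leg 4: track=228.1°, groundspeed=245.0 kt
Leg 5: track=99.8°, groundspeed=214.0 kt

Leg 1: heading 265.8°; drift -10.6° → track 255.2°, groundspeed 226.7 kt
Leg 2: heading 250.6°; drift -9.3° → track 241.3°, groundspeed 236.7 kt
Leg 3: heading 339.0°; drift -6.2° → track 332.8°, groundspeed 178.5 kt
Leg 4: heading 235.7°; drift -7.6° → track 228.1°, groundspeed 245.0 kt
Leg 5: heading 88.4°; drift +11.4° → track 99.8°, groundspeed 214.0 kt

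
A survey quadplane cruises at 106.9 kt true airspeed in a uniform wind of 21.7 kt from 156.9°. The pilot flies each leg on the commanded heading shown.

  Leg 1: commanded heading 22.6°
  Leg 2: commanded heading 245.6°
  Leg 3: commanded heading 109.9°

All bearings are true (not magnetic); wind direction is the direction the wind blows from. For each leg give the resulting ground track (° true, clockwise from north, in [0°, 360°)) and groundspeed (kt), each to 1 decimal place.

Leg 1: heading 22.6°; drift -7.3° → track 15.3°, groundspeed 123.0 kt
Leg 2: heading 245.6°; drift +11.5° → track 257.1°, groundspeed 108.6 kt
Leg 3: heading 109.9°; drift -9.8° → track 100.1°, groundspeed 93.5 kt

Leg 1: track=15.3°, groundspeed=123.0 kt
Leg 2: track=257.1°, groundspeed=108.6 kt
Leg 3: track=100.1°, groundspeed=93.5 kt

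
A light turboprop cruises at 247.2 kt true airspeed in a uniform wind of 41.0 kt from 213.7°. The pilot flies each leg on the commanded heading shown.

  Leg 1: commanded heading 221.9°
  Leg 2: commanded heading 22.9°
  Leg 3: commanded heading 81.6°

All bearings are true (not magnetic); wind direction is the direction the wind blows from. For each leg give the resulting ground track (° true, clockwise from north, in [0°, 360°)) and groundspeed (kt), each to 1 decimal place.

Leg 1: track=223.5°, groundspeed=206.7 kt
Leg 2: track=24.4°, groundspeed=287.6 kt
Leg 3: track=75.3°, groundspeed=276.4 kt

Leg 1: heading 221.9°; drift +1.6° → track 223.5°, groundspeed 206.7 kt
Leg 2: heading 22.9°; drift +1.5° → track 24.4°, groundspeed 287.6 kt
Leg 3: heading 81.6°; drift -6.3° → track 75.3°, groundspeed 276.4 kt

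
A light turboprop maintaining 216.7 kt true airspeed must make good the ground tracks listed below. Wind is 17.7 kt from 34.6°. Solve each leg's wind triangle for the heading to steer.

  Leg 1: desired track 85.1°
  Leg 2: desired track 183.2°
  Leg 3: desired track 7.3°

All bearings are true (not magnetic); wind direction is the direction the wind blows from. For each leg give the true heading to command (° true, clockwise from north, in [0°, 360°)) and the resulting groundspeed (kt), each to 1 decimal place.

Leg 1: heading=81.5°, groundspeed=205.0 kt
Leg 2: heading=180.8°, groundspeed=231.6 kt
Leg 3: heading=9.4°, groundspeed=200.8 kt

Leg 1: desired track 85.1°; wind correction -3.6° → command heading 81.5°, groundspeed 205.0 kt
Leg 2: desired track 183.2°; wind correction -2.4° → command heading 180.8°, groundspeed 231.6 kt
Leg 3: desired track 7.3°; wind correction +2.1° → command heading 9.4°, groundspeed 200.8 kt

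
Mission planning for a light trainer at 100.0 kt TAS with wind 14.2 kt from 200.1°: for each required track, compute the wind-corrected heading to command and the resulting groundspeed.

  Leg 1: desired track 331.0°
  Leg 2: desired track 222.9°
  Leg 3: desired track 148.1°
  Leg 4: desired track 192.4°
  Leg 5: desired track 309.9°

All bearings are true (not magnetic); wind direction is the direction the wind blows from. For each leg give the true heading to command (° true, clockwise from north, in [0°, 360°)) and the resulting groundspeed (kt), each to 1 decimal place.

Leg 1: desired track 331.0°; wind correction -6.2° → command heading 324.8°, groundspeed 108.7 kt
Leg 2: desired track 222.9°; wind correction -3.2° → command heading 219.7°, groundspeed 86.8 kt
Leg 3: desired track 148.1°; wind correction +6.4° → command heading 154.5°, groundspeed 90.6 kt
Leg 4: desired track 192.4°; wind correction +1.1° → command heading 193.5°, groundspeed 85.9 kt
Leg 5: desired track 309.9°; wind correction -7.7° → command heading 302.2°, groundspeed 103.9 kt

Leg 1: heading=324.8°, groundspeed=108.7 kt
Leg 2: heading=219.7°, groundspeed=86.8 kt
Leg 3: heading=154.5°, groundspeed=90.6 kt
Leg 4: heading=193.5°, groundspeed=85.9 kt
Leg 5: heading=302.2°, groundspeed=103.9 kt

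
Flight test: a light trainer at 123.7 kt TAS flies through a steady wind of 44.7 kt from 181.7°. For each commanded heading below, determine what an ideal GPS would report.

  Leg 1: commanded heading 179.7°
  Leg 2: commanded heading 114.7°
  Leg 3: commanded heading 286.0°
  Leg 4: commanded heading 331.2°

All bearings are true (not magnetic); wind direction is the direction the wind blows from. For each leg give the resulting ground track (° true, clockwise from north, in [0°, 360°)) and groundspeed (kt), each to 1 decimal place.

Leg 1: track=178.6°, groundspeed=79.0 kt
Leg 2: track=93.5°, groundspeed=113.9 kt
Leg 3: track=303.8°, groundspeed=141.5 kt
Leg 4: track=339.2°, groundspeed=163.8 kt

Leg 1: heading 179.7°; drift -1.1° → track 178.6°, groundspeed 79.0 kt
Leg 2: heading 114.7°; drift -21.2° → track 93.5°, groundspeed 113.9 kt
Leg 3: heading 286.0°; drift +17.8° → track 303.8°, groundspeed 141.5 kt
Leg 4: heading 331.2°; drift +8.0° → track 339.2°, groundspeed 163.8 kt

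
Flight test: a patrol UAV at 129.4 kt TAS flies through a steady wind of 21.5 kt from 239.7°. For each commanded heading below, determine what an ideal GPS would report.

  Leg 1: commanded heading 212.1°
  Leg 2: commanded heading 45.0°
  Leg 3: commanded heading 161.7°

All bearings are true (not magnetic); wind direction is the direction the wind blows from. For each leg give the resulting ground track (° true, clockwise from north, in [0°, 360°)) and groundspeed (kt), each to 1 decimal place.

Leg 1: heading 212.1°; drift -5.2° → track 206.9°, groundspeed 110.8 kt
Leg 2: heading 45.0°; drift +2.1° → track 47.1°, groundspeed 150.3 kt
Leg 3: heading 161.7°; drift -9.6° → track 152.1°, groundspeed 126.7 kt

Leg 1: track=206.9°, groundspeed=110.8 kt
Leg 2: track=47.1°, groundspeed=150.3 kt
Leg 3: track=152.1°, groundspeed=126.7 kt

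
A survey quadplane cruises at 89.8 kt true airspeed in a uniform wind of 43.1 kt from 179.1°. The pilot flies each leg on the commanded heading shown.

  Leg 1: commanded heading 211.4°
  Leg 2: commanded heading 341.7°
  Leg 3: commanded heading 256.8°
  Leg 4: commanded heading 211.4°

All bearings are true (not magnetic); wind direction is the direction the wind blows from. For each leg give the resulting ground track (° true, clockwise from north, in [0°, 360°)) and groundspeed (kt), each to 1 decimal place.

Leg 1: track=234.7°, groundspeed=58.1 kt
Leg 2: track=347.3°, groundspeed=131.6 kt
Leg 3: track=284.4°, groundspeed=91.0 kt
Leg 4: track=234.7°, groundspeed=58.1 kt

Leg 1: heading 211.4°; drift +23.3° → track 234.7°, groundspeed 58.1 kt
Leg 2: heading 341.7°; drift +5.6° → track 347.3°, groundspeed 131.6 kt
Leg 3: heading 256.8°; drift +27.6° → track 284.4°, groundspeed 91.0 kt
Leg 4: heading 211.4°; drift +23.3° → track 234.7°, groundspeed 58.1 kt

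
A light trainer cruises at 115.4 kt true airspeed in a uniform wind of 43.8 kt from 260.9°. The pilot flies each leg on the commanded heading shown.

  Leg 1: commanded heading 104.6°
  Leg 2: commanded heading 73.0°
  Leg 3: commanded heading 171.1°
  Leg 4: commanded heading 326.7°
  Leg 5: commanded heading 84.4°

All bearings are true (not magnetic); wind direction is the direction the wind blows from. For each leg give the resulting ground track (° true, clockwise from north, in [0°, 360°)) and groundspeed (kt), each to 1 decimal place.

Leg 1: track=98.1°, groundspeed=156.5 kt
Leg 2: track=75.2°, groundspeed=158.9 kt
Leg 3: track=150.3°, groundspeed=123.3 kt
Leg 4: track=349.0°, groundspeed=105.3 kt
Leg 5: track=83.4°, groundspeed=159.1 kt

Leg 1: heading 104.6°; drift -6.5° → track 98.1°, groundspeed 156.5 kt
Leg 2: heading 73.0°; drift +2.2° → track 75.2°, groundspeed 158.9 kt
Leg 3: heading 171.1°; drift -20.8° → track 150.3°, groundspeed 123.3 kt
Leg 4: heading 326.7°; drift +22.3° → track 349.0°, groundspeed 105.3 kt
Leg 5: heading 84.4°; drift -1.0° → track 83.4°, groundspeed 159.1 kt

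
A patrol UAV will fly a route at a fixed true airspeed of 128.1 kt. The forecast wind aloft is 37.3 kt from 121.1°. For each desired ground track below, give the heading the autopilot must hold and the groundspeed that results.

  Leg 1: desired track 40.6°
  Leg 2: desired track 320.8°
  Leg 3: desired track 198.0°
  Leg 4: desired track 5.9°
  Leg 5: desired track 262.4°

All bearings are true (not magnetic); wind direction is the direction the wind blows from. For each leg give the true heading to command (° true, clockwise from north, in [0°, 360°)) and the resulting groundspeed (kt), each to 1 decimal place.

Leg 1: heading=57.3°, groundspeed=116.5 kt
Leg 2: heading=326.4°, groundspeed=162.6 kt
Leg 3: heading=181.5°, groundspeed=114.4 kt
Leg 4: heading=21.2°, groundspeed=139.5 kt
Leg 5: heading=251.9°, groundspeed=155.1 kt

Leg 1: desired track 40.6°; wind correction +16.7° → command heading 57.3°, groundspeed 116.5 kt
Leg 2: desired track 320.8°; wind correction +5.6° → command heading 326.4°, groundspeed 162.6 kt
Leg 3: desired track 198.0°; wind correction -16.5° → command heading 181.5°, groundspeed 114.4 kt
Leg 4: desired track 5.9°; wind correction +15.3° → command heading 21.2°, groundspeed 139.5 kt
Leg 5: desired track 262.4°; wind correction -10.5° → command heading 251.9°, groundspeed 155.1 kt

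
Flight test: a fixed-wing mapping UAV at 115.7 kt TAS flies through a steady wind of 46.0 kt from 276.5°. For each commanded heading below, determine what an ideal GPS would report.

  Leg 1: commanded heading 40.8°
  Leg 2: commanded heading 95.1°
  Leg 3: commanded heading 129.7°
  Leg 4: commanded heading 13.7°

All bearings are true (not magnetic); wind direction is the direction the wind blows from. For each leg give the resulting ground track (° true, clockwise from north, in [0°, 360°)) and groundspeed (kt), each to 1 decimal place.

Leg 1: track=55.8°, groundspeed=146.6 kt
Leg 2: track=95.5°, groundspeed=161.7 kt
Leg 3: track=120.4°, groundspeed=156.2 kt
Leg 4: track=34.3°, groundspeed=129.8 kt

Leg 1: heading 40.8°; drift +15.0° → track 55.8°, groundspeed 146.6 kt
Leg 2: heading 95.1°; drift +0.4° → track 95.5°, groundspeed 161.7 kt
Leg 3: heading 129.7°; drift -9.3° → track 120.4°, groundspeed 156.2 kt
Leg 4: heading 13.7°; drift +20.6° → track 34.3°, groundspeed 129.8 kt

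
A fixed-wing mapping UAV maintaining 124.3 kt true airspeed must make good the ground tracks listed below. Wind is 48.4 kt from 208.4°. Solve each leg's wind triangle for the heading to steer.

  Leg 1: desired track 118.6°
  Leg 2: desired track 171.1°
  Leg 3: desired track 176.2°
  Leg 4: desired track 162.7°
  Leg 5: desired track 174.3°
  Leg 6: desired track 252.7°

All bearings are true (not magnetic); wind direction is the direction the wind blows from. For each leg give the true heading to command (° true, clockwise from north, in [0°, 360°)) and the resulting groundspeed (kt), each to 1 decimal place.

Leg 1: heading=141.5°, groundspeed=114.3 kt
Leg 2: heading=184.7°, groundspeed=82.3 kt
Leg 3: heading=188.2°, groundspeed=80.6 kt
Leg 4: heading=178.9°, groundspeed=85.6 kt
Leg 5: heading=186.9°, groundspeed=81.2 kt
Leg 6: heading=236.9°, groundspeed=85.0 kt

Leg 1: desired track 118.6°; wind correction +22.9° → command heading 141.5°, groundspeed 114.3 kt
Leg 2: desired track 171.1°; wind correction +13.6° → command heading 184.7°, groundspeed 82.3 kt
Leg 3: desired track 176.2°; wind correction +12.0° → command heading 188.2°, groundspeed 80.6 kt
Leg 4: desired track 162.7°; wind correction +16.2° → command heading 178.9°, groundspeed 85.6 kt
Leg 5: desired track 174.3°; wind correction +12.6° → command heading 186.9°, groundspeed 81.2 kt
Leg 6: desired track 252.7°; wind correction -15.8° → command heading 236.9°, groundspeed 85.0 kt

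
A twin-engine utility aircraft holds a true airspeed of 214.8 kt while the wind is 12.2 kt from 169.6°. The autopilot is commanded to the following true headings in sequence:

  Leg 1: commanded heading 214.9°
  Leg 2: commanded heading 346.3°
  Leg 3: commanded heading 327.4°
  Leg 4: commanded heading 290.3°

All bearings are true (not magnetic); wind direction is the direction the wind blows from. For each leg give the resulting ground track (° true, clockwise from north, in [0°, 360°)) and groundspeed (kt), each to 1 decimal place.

Leg 1: heading 214.9°; drift +2.4° → track 217.3°, groundspeed 206.4 kt
Leg 2: heading 346.3°; drift +0.2° → track 346.5°, groundspeed 227.0 kt
Leg 3: heading 327.4°; drift +1.2° → track 328.6°, groundspeed 226.1 kt
Leg 4: heading 290.3°; drift +2.7° → track 293.0°, groundspeed 221.3 kt

Leg 1: track=217.3°, groundspeed=206.4 kt
Leg 2: track=346.5°, groundspeed=227.0 kt
Leg 3: track=328.6°, groundspeed=226.1 kt
Leg 4: track=293.0°, groundspeed=221.3 kt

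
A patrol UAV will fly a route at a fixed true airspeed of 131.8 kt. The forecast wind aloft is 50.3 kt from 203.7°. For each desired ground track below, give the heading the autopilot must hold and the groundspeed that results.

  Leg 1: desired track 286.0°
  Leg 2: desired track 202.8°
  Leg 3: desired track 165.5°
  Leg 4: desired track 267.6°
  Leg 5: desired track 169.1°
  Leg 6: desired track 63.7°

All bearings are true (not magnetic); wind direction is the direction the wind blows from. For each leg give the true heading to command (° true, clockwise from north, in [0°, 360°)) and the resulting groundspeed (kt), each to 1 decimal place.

Leg 1: heading=263.8°, groundspeed=115.3 kt
Leg 2: heading=203.1°, groundspeed=81.5 kt
Leg 3: heading=179.2°, groundspeed=88.5 kt
Leg 4: heading=247.6°, groundspeed=101.7 kt
Leg 5: heading=181.6°, groundspeed=87.3 kt
Leg 6: heading=77.9°, groundspeed=166.3 kt

Leg 1: desired track 286.0°; wind correction -22.2° → command heading 263.8°, groundspeed 115.3 kt
Leg 2: desired track 202.8°; wind correction +0.3° → command heading 203.1°, groundspeed 81.5 kt
Leg 3: desired track 165.5°; wind correction +13.7° → command heading 179.2°, groundspeed 88.5 kt
Leg 4: desired track 267.6°; wind correction -20.0° → command heading 247.6°, groundspeed 101.7 kt
Leg 5: desired track 169.1°; wind correction +12.5° → command heading 181.6°, groundspeed 87.3 kt
Leg 6: desired track 63.7°; wind correction +14.2° → command heading 77.9°, groundspeed 166.3 kt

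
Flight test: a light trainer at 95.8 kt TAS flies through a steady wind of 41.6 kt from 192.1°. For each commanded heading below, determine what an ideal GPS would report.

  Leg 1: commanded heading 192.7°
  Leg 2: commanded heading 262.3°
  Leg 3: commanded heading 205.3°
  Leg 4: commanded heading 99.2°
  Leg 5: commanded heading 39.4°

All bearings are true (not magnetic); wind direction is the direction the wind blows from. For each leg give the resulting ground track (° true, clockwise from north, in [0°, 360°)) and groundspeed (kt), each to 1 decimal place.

Leg 1: heading 192.7°; drift +0.5° → track 193.2°, groundspeed 54.2 kt
Leg 2: heading 262.3°; drift +25.6° → track 287.9°, groundspeed 90.6 kt
Leg 3: heading 205.3°; drift +9.7° → track 215.0°, groundspeed 56.1 kt
Leg 4: heading 99.2°; drift -23.0° → track 76.2°, groundspeed 106.4 kt
Leg 5: heading 39.4°; drift -8.2° → track 31.2°, groundspeed 134.1 kt

Leg 1: track=193.2°, groundspeed=54.2 kt
Leg 2: track=287.9°, groundspeed=90.6 kt
Leg 3: track=215.0°, groundspeed=56.1 kt
Leg 4: track=76.2°, groundspeed=106.4 kt
Leg 5: track=31.2°, groundspeed=134.1 kt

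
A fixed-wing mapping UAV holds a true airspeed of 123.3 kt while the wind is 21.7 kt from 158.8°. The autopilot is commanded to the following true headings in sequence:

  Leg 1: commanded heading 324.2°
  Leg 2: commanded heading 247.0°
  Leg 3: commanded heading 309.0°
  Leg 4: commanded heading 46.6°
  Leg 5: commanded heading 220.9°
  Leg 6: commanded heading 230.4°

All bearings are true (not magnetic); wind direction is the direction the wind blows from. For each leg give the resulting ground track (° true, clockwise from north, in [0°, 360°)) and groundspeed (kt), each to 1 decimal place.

Leg 1: heading 324.2°; drift +2.2° → track 326.4°, groundspeed 144.4 kt
Leg 2: heading 247.0°; drift +10.0° → track 257.0°, groundspeed 124.5 kt
Leg 3: heading 309.0°; drift +4.3° → track 313.3°, groundspeed 142.5 kt
Leg 4: heading 46.6°; drift -8.7° → track 37.9°, groundspeed 133.0 kt
Leg 5: heading 220.9°; drift +9.6° → track 230.5°, groundspeed 114.8 kt
Leg 6: heading 230.4°; drift +10.0° → track 240.4°, groundspeed 118.3 kt

Leg 1: track=326.4°, groundspeed=144.4 kt
Leg 2: track=257.0°, groundspeed=124.5 kt
Leg 3: track=313.3°, groundspeed=142.5 kt
Leg 4: track=37.9°, groundspeed=133.0 kt
Leg 5: track=230.5°, groundspeed=114.8 kt
Leg 6: track=240.4°, groundspeed=118.3 kt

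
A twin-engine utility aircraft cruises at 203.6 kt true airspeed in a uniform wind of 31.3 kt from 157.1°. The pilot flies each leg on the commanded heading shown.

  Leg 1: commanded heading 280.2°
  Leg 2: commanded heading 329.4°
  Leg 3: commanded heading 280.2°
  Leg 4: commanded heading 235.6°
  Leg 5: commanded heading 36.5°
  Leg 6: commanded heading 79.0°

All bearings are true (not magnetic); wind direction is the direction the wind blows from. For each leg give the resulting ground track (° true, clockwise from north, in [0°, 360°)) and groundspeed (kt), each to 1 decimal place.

Leg 1: track=287.0°, groundspeed=222.2 kt
Leg 2: track=330.4°, groundspeed=234.7 kt
Leg 3: track=287.0°, groundspeed=222.2 kt
Leg 4: track=244.4°, groundspeed=199.7 kt
Leg 5: track=29.5°, groundspeed=221.2 kt
Leg 6: track=70.2°, groundspeed=199.5 kt

Leg 1: heading 280.2°; drift +6.8° → track 287.0°, groundspeed 222.2 kt
Leg 2: heading 329.4°; drift +1.0° → track 330.4°, groundspeed 234.7 kt
Leg 3: heading 280.2°; drift +6.8° → track 287.0°, groundspeed 222.2 kt
Leg 4: heading 235.6°; drift +8.8° → track 244.4°, groundspeed 199.7 kt
Leg 5: heading 36.5°; drift -7.0° → track 29.5°, groundspeed 221.2 kt
Leg 6: heading 79.0°; drift -8.8° → track 70.2°, groundspeed 199.5 kt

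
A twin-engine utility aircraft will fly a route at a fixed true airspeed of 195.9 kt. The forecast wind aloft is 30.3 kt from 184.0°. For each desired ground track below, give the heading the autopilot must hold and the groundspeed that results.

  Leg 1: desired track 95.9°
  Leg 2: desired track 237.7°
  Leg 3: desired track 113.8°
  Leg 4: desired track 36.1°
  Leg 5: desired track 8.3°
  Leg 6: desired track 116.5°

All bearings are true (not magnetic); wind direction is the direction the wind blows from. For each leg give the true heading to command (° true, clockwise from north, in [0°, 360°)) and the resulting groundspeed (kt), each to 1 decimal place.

Leg 1: desired track 95.9°; wind correction +8.9° → command heading 104.8°, groundspeed 192.5 kt
Leg 2: desired track 237.7°; wind correction -7.2° → command heading 230.5°, groundspeed 176.4 kt
Leg 3: desired track 113.8°; wind correction +8.4° → command heading 122.2°, groundspeed 183.6 kt
Leg 4: desired track 36.1°; wind correction +4.7° → command heading 40.8°, groundspeed 220.9 kt
Leg 5: desired track 8.3°; wind correction +0.7° → command heading 9.0°, groundspeed 226.1 kt
Leg 6: desired track 116.5°; wind correction +8.2° → command heading 124.7°, groundspeed 182.3 kt

Leg 1: heading=104.8°, groundspeed=192.5 kt
Leg 2: heading=230.5°, groundspeed=176.4 kt
Leg 3: heading=122.2°, groundspeed=183.6 kt
Leg 4: heading=40.8°, groundspeed=220.9 kt
Leg 5: heading=9.0°, groundspeed=226.1 kt
Leg 6: heading=124.7°, groundspeed=182.3 kt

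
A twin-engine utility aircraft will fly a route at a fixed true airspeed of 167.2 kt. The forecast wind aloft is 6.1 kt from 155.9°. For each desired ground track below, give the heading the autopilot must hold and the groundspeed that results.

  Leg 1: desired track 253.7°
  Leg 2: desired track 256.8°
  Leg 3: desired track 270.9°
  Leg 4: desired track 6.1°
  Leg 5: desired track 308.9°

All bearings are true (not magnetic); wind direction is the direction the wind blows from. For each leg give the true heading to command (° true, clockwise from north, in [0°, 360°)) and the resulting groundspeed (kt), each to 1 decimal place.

Leg 1: heading=251.6°, groundspeed=167.9 kt
Leg 2: heading=254.7°, groundspeed=168.2 kt
Leg 3: heading=269.0°, groundspeed=169.7 kt
Leg 4: heading=7.2°, groundspeed=172.4 kt
Leg 5: heading=308.0°, groundspeed=172.6 kt

Leg 1: desired track 253.7°; wind correction -2.1° → command heading 251.6°, groundspeed 167.9 kt
Leg 2: desired track 256.8°; wind correction -2.1° → command heading 254.7°, groundspeed 168.2 kt
Leg 3: desired track 270.9°; wind correction -1.9° → command heading 269.0°, groundspeed 169.7 kt
Leg 4: desired track 6.1°; wind correction +1.1° → command heading 7.2°, groundspeed 172.4 kt
Leg 5: desired track 308.9°; wind correction -0.9° → command heading 308.0°, groundspeed 172.6 kt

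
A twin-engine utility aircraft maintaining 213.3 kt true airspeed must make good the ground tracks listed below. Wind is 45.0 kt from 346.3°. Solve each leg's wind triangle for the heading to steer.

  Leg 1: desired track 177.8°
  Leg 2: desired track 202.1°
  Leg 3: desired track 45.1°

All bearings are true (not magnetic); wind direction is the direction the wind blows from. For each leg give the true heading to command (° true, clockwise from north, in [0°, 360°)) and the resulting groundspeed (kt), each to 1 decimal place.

Leg 1: heading=180.2°, groundspeed=257.2 kt
Leg 2: heading=209.2°, groundspeed=248.2 kt
Leg 3: heading=34.7°, groundspeed=186.5 kt

Leg 1: desired track 177.8°; wind correction +2.4° → command heading 180.2°, groundspeed 257.2 kt
Leg 2: desired track 202.1°; wind correction +7.1° → command heading 209.2°, groundspeed 248.2 kt
Leg 3: desired track 45.1°; wind correction -10.4° → command heading 34.7°, groundspeed 186.5 kt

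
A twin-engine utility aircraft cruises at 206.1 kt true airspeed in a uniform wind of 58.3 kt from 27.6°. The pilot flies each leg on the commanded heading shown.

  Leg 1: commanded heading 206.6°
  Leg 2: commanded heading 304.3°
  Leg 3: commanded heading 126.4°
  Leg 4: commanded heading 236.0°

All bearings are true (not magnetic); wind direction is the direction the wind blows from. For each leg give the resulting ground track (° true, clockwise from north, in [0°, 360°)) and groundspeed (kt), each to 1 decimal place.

Leg 1: heading 206.6°; drift +0.2° → track 206.8°, groundspeed 264.4 kt
Leg 2: heading 304.3°; drift -16.2° → track 288.1°, groundspeed 207.5 kt
Leg 3: heading 126.4°; drift +15.0° → track 141.4°, groundspeed 222.6 kt
Leg 4: heading 236.0°; drift -6.1° → track 229.9°, groundspeed 258.9 kt

Leg 1: track=206.8°, groundspeed=264.4 kt
Leg 2: track=288.1°, groundspeed=207.5 kt
Leg 3: track=141.4°, groundspeed=222.6 kt
Leg 4: track=229.9°, groundspeed=258.9 kt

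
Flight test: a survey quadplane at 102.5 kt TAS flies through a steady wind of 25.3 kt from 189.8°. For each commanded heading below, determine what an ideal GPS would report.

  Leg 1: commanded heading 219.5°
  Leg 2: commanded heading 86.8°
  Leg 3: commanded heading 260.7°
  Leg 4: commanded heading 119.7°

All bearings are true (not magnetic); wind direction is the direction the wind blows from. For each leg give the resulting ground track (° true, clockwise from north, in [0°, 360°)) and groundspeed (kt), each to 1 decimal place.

Leg 1: heading 219.5°; drift +8.8° → track 228.3°, groundspeed 81.5 kt
Leg 2: heading 86.8°; drift -12.8° → track 74.0°, groundspeed 111.0 kt
Leg 3: heading 260.7°; drift +14.2° → track 274.9°, groundspeed 97.2 kt
Leg 4: heading 119.7°; drift -14.2° → track 105.5°, groundspeed 96.9 kt

Leg 1: track=228.3°, groundspeed=81.5 kt
Leg 2: track=74.0°, groundspeed=111.0 kt
Leg 3: track=274.9°, groundspeed=97.2 kt
Leg 4: track=105.5°, groundspeed=96.9 kt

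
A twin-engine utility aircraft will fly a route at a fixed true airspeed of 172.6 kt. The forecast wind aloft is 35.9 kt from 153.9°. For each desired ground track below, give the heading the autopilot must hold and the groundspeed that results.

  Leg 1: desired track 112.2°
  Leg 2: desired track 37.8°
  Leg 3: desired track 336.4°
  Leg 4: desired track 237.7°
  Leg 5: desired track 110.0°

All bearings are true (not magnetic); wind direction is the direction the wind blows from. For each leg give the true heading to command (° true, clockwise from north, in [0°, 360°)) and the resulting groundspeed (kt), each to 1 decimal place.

Leg 1: desired track 112.2°; wind correction +8.0° → command heading 120.2°, groundspeed 144.1 kt
Leg 2: desired track 37.8°; wind correction +10.8° → command heading 48.6°, groundspeed 185.4 kt
Leg 3: desired track 336.4°; wind correction +0.5° → command heading 336.9°, groundspeed 208.5 kt
Leg 4: desired track 237.7°; wind correction -11.9° → command heading 225.8°, groundspeed 165.0 kt
Leg 5: desired track 110.0°; wind correction +8.3° → command heading 118.3°, groundspeed 144.9 kt

Leg 1: heading=120.2°, groundspeed=144.1 kt
Leg 2: heading=48.6°, groundspeed=185.4 kt
Leg 3: heading=336.9°, groundspeed=208.5 kt
Leg 4: heading=225.8°, groundspeed=165.0 kt
Leg 5: heading=118.3°, groundspeed=144.9 kt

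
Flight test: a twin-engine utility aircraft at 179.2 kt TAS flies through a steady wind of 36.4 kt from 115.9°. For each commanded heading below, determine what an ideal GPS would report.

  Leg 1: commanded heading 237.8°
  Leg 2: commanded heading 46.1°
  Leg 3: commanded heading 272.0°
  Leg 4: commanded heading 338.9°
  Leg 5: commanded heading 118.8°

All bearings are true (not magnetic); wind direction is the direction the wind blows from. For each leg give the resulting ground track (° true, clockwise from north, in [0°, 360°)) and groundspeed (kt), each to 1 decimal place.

Leg 1: heading 237.8°; drift +8.9° → track 246.7°, groundspeed 200.8 kt
Leg 2: heading 46.1°; drift -11.6° → track 34.5°, groundspeed 170.1 kt
Leg 3: heading 272.0°; drift +4.0° → track 276.0°, groundspeed 213.0 kt
Leg 4: heading 338.9°; drift -6.9° → track 332.0°, groundspeed 207.3 kt
Leg 5: heading 118.8°; drift +0.7° → track 119.5°, groundspeed 142.9 kt

Leg 1: track=246.7°, groundspeed=200.8 kt
Leg 2: track=34.5°, groundspeed=170.1 kt
Leg 3: track=276.0°, groundspeed=213.0 kt
Leg 4: track=332.0°, groundspeed=207.3 kt
Leg 5: track=119.5°, groundspeed=142.9 kt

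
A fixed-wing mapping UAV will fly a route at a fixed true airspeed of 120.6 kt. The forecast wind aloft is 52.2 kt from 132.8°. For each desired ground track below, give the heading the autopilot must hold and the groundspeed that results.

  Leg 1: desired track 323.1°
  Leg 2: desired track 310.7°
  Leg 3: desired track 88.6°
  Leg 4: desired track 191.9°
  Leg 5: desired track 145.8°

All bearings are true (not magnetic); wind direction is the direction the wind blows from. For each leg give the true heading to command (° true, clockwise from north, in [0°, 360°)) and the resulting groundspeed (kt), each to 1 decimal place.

Leg 1: desired track 323.1°; wind correction +4.4° → command heading 327.5°, groundspeed 171.6 kt
Leg 2: desired track 310.7°; wind correction -0.9° → command heading 309.8°, groundspeed 172.7 kt
Leg 3: desired track 88.6°; wind correction +17.6° → command heading 106.2°, groundspeed 77.6 kt
Leg 4: desired track 191.9°; wind correction -21.8° → command heading 170.1°, groundspeed 85.2 kt
Leg 5: desired track 145.8°; wind correction -5.6° → command heading 140.2°, groundspeed 69.2 kt

Leg 1: heading=327.5°, groundspeed=171.6 kt
Leg 2: heading=309.8°, groundspeed=172.7 kt
Leg 3: heading=106.2°, groundspeed=77.6 kt
Leg 4: heading=170.1°, groundspeed=85.2 kt
Leg 5: heading=140.2°, groundspeed=69.2 kt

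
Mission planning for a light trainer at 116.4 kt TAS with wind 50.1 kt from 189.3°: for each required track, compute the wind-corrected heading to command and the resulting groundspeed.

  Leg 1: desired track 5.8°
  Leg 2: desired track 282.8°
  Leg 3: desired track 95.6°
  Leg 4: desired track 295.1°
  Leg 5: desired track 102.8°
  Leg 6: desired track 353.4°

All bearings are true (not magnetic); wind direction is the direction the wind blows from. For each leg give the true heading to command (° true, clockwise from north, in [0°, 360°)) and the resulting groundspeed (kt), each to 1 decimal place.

Leg 1: desired track 5.8°; wind correction -1.5° → command heading 4.3°, groundspeed 166.4 kt
Leg 2: desired track 282.8°; wind correction -25.4° → command heading 257.4°, groundspeed 108.2 kt
Leg 3: desired track 95.6°; wind correction +25.4° → command heading 121.0°, groundspeed 108.3 kt
Leg 4: desired track 295.1°; wind correction -24.5° → command heading 270.6°, groundspeed 119.6 kt
Leg 5: desired track 102.8°; wind correction +25.4° → command heading 128.2°, groundspeed 102.1 kt
Leg 6: desired track 353.4°; wind correction -6.8° → command heading 346.6°, groundspeed 163.8 kt

Leg 1: heading=4.3°, groundspeed=166.4 kt
Leg 2: heading=257.4°, groundspeed=108.2 kt
Leg 3: heading=121.0°, groundspeed=108.3 kt
Leg 4: heading=270.6°, groundspeed=119.6 kt
Leg 5: heading=128.2°, groundspeed=102.1 kt
Leg 6: heading=346.6°, groundspeed=163.8 kt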